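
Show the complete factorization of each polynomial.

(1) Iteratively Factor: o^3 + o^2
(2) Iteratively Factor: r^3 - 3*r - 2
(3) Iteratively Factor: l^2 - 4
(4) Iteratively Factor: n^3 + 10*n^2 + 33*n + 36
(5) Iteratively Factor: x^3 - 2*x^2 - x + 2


(1) = (o)*(o^2 + o) = o*(o + 1)*(o)
(2) = (r + 1)*(r^2 - r - 2) = (r - 2)*(r + 1)*(r + 1)
(3) = (l - 2)*(l + 2)
(4) = (n + 3)*(n^2 + 7*n + 12) = (n + 3)^2*(n + 4)
(5) = (x - 2)*(x^2 - 1) = (x - 2)*(x + 1)*(x - 1)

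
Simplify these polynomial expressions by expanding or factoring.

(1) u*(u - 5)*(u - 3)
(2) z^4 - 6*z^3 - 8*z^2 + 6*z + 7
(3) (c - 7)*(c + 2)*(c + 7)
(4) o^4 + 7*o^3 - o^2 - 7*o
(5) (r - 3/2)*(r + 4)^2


(1) = u^3 - 8*u^2 + 15*u
(2) = (z - 7)*(z - 1)*(z + 1)^2
(3) = c^3 + 2*c^2 - 49*c - 98
(4) = o*(o - 1)*(o + 1)*(o + 7)
(5) = r^3 + 13*r^2/2 + 4*r - 24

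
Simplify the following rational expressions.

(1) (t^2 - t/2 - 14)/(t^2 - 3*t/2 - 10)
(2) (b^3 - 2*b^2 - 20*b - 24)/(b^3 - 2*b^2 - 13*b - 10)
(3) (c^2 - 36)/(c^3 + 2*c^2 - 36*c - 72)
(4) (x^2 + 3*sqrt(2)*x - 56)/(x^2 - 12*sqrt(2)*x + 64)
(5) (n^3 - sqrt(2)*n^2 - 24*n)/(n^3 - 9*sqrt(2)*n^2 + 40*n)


(1) = (2*t + 7)/(2*t + 5)
(2) = (b^2 - 4*b - 12)/(b^2 - 4*b - 5)
(3) = 1/(c + 2)
(4) = (x + 7*sqrt(2))/(x - 8*sqrt(2))
(5) = (n + 3*sqrt(2))/(n - 5*sqrt(2))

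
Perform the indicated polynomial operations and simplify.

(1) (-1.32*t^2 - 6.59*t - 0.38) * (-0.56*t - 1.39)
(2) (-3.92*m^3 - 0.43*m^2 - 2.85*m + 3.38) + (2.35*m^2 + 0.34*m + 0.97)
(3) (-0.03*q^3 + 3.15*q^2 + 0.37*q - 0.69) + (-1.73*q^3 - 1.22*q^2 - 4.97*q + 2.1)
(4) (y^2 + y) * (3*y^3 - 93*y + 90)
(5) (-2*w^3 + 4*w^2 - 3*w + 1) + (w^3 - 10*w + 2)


(1) = 0.7392*t^3 + 5.5252*t^2 + 9.3729*t + 0.5282
(2) = -3.92*m^3 + 1.92*m^2 - 2.51*m + 4.35
(3) = -1.76*q^3 + 1.93*q^2 - 4.6*q + 1.41
(4) = 3*y^5 + 3*y^4 - 93*y^3 - 3*y^2 + 90*y
(5) = -w^3 + 4*w^2 - 13*w + 3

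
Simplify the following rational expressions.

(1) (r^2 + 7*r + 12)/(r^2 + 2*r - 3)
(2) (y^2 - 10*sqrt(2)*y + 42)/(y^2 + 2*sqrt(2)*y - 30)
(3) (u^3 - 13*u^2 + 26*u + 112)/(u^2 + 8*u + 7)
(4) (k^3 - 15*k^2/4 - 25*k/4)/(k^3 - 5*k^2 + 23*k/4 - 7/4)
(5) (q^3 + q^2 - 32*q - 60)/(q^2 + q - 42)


(1) = (r + 4)/(r - 1)
(2) = (y - 7*sqrt(2))/(y + 5*sqrt(2))
(3) = (u^3 - 13*u^2 + 26*u + 112)/(u^2 + 8*u + 7)
(4) = (4*k^3 - 15*k^2 - 25*k)/(4*k^3 - 20*k^2 + 23*k - 7)
(5) = (q^2 + 7*q + 10)/(q + 7)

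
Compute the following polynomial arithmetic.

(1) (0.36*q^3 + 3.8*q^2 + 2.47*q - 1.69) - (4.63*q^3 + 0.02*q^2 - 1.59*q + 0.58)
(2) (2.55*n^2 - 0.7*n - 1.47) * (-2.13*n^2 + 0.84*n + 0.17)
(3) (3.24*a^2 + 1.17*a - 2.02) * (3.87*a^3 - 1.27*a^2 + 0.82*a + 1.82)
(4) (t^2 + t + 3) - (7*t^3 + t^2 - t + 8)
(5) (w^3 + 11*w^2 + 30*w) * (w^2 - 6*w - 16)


(1) = -4.27*q^3 + 3.78*q^2 + 4.06*q - 2.27
(2) = -5.4315*n^4 + 3.633*n^3 + 2.9766*n^2 - 1.3538*n - 0.2499
(3) = 12.5388*a^5 + 0.4131*a^4 - 6.6465*a^3 + 9.4216*a^2 + 0.473*a - 3.6764
(4) = -7*t^3 + 2*t - 5
(5) = w^5 + 5*w^4 - 52*w^3 - 356*w^2 - 480*w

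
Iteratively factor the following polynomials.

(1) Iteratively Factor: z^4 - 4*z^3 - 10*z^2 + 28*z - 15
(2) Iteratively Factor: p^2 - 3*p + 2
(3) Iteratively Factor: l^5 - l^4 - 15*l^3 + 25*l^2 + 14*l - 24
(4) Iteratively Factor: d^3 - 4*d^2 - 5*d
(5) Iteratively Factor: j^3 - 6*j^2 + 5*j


(1) = (z + 3)*(z^3 - 7*z^2 + 11*z - 5) = (z - 1)*(z + 3)*(z^2 - 6*z + 5) = (z - 1)^2*(z + 3)*(z - 5)
(2) = (p - 1)*(p - 2)
(3) = (l - 2)*(l^4 + l^3 - 13*l^2 - l + 12) = (l - 3)*(l - 2)*(l^3 + 4*l^2 - l - 4) = (l - 3)*(l - 2)*(l + 4)*(l^2 - 1) = (l - 3)*(l - 2)*(l - 1)*(l + 4)*(l + 1)
(4) = (d)*(d^2 - 4*d - 5) = d*(d - 5)*(d + 1)
(5) = (j - 5)*(j^2 - j) = j*(j - 5)*(j - 1)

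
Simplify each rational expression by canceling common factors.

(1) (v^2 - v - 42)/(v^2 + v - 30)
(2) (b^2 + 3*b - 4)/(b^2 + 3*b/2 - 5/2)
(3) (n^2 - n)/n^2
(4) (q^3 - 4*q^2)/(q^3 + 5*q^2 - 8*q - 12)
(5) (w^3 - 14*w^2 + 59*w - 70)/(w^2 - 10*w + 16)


(1) = (v - 7)/(v - 5)
(2) = (2*b + 8)/(2*b + 5)
(3) = (n - 1)/n
(4) = (q^3 - 4*q^2)/(q^3 + 5*q^2 - 8*q - 12)
(5) = (w^2 - 12*w + 35)/(w - 8)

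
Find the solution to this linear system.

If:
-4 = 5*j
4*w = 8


Then:
j = -4/5
w = 2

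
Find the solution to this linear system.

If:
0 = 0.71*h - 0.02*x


Then:
h = 0.028169014084507*x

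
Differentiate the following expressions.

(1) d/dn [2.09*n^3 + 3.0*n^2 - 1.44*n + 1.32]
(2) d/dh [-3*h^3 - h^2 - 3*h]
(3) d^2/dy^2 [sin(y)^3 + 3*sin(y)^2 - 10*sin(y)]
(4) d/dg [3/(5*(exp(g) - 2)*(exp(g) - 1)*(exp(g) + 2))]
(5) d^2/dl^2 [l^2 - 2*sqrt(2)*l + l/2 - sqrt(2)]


(1) = 6.27*n^2 + 6.0*n - 1.44
(2) = -9*h^2 - 2*h - 3
(3) = -9*sin(y)^3 - 12*sin(y)^2 + 16*sin(y) + 6
(4) = -(3*(exp(g) - 2)*(exp(g) - 1) + 3*(exp(g) - 2)*(exp(g) + 2) + 3*(exp(g) - 1)*(exp(g) + 2))/(20*(exp(g) - 2)^2*(exp(g) + 2)^2*sinh(g/2)^2)
(5) = 2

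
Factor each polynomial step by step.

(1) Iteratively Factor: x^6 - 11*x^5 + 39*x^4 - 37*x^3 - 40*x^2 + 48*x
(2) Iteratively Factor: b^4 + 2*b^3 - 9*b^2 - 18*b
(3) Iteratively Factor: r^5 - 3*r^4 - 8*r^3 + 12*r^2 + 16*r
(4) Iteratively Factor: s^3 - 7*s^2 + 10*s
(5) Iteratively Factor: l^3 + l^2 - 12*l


(1) = (x)*(x^5 - 11*x^4 + 39*x^3 - 37*x^2 - 40*x + 48) = x*(x - 4)*(x^4 - 7*x^3 + 11*x^2 + 7*x - 12) = x*(x - 4)*(x - 1)*(x^3 - 6*x^2 + 5*x + 12) = x*(x - 4)^2*(x - 1)*(x^2 - 2*x - 3) = x*(x - 4)^2*(x - 1)*(x + 1)*(x - 3)
(2) = (b + 2)*(b^3 - 9*b) = b*(b + 2)*(b^2 - 9) = b*(b + 2)*(b + 3)*(b - 3)
(3) = (r - 2)*(r^4 - r^3 - 10*r^2 - 8*r) = r*(r - 2)*(r^3 - r^2 - 10*r - 8) = r*(r - 2)*(r + 2)*(r^2 - 3*r - 4) = r*(r - 4)*(r - 2)*(r + 2)*(r + 1)
(4) = (s)*(s^2 - 7*s + 10) = s*(s - 2)*(s - 5)
(5) = (l + 4)*(l^2 - 3*l) = (l - 3)*(l + 4)*(l)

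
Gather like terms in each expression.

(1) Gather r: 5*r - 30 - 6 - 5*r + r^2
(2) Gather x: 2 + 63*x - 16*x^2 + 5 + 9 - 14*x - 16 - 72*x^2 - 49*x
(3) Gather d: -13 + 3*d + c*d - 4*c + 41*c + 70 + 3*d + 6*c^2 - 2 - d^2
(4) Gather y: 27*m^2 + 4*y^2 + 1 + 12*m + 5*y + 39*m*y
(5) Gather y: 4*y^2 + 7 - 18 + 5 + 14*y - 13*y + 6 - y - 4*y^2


(1) = r^2 - 36
(2) = -88*x^2
(3) = 6*c^2 + 37*c - d^2 + d*(c + 6) + 55
(4) = 27*m^2 + 12*m + 4*y^2 + y*(39*m + 5) + 1
(5) = 0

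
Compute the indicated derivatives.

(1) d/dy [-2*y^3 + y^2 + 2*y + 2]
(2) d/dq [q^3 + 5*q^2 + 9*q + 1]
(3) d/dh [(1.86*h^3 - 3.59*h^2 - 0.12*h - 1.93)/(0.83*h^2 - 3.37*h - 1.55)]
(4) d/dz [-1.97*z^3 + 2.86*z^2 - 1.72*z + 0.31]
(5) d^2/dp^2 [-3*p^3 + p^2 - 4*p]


(1) = -6*y^2 + 2*y + 2
(2) = 3*q^2 + 10*q + 9
(3) = (1.5438*h^4 - 12.5364*h^3 + 3.5489*h^2 + 14.3328*h - 6.3181)/(0.6889*h^4 - 5.5942*h^3 + 8.7839*h^2 + 10.447*h + 2.4025)
(4) = -5.91*z^2 + 5.72*z - 1.72
(5) = 2 - 18*p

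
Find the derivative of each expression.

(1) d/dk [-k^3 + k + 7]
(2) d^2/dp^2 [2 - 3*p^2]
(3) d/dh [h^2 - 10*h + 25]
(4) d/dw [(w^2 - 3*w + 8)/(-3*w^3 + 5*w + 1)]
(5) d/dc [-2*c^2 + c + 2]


(1) = 1 - 3*k^2
(2) = -6
(3) = 2*h - 10
(4) = ((2*w - 3)*(-3*w^3 + 5*w + 1) + (9*w^2 - 5)*(w^2 - 3*w + 8))/(-3*w^3 + 5*w + 1)^2
(5) = 1 - 4*c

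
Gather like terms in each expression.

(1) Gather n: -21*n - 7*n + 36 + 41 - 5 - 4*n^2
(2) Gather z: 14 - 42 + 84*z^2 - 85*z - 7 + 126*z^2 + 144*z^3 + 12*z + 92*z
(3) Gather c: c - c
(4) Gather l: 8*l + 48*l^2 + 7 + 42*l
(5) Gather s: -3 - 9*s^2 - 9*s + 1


(1) = -4*n^2 - 28*n + 72
(2) = 144*z^3 + 210*z^2 + 19*z - 35
(3) = 0
(4) = 48*l^2 + 50*l + 7
(5) = -9*s^2 - 9*s - 2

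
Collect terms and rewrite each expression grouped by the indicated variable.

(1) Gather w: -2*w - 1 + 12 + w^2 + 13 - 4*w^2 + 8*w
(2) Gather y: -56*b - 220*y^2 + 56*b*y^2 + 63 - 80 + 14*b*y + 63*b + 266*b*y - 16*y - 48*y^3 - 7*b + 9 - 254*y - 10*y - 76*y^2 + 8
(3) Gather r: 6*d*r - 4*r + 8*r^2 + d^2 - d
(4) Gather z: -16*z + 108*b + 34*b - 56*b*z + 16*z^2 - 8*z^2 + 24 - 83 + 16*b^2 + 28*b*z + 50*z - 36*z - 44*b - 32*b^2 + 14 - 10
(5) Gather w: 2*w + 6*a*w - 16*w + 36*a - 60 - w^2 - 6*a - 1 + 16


(1) = -3*w^2 + 6*w + 24
(2) = -48*y^3 + y^2*(56*b - 296) + y*(280*b - 280)
(3) = d^2 - d + 8*r^2 + r*(6*d - 4)
(4) = -16*b^2 + 98*b + 8*z^2 + z*(-28*b - 2) - 55
(5) = 30*a - w^2 + w*(6*a - 14) - 45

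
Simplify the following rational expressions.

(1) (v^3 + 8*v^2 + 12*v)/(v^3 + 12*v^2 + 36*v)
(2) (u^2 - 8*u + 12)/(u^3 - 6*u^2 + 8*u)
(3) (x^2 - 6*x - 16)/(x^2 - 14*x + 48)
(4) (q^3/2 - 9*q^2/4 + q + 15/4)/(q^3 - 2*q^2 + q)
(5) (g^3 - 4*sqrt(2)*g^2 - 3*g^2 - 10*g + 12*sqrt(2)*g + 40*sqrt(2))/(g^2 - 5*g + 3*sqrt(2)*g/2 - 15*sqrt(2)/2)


(1) = (v + 2)/(v + 6)
(2) = (u - 6)/(u^2 - 4*u)
(3) = (x + 2)/(x - 6)
(4) = (2*q^3 - 9*q^2 + 4*q + 15)/(4*q^3 - 8*q^2 + 4*q)
(5) = (2*g^2 + g*(4 - 8*sqrt(2)) - 16*sqrt(2))/(2*g + 3*sqrt(2))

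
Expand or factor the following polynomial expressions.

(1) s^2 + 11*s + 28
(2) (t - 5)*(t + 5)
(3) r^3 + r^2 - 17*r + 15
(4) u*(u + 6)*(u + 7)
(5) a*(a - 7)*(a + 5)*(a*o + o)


(1) = (s + 4)*(s + 7)
(2) = t^2 - 25
(3) = (r - 3)*(r - 1)*(r + 5)
(4) = u^3 + 13*u^2 + 42*u
(5) = a^4*o - a^3*o - 37*a^2*o - 35*a*o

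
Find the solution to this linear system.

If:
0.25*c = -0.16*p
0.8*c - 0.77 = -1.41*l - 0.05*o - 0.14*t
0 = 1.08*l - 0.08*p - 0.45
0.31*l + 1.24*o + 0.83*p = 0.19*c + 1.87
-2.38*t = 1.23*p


Then:
c = 0.14
l = 0.40
o = 1.57
p = -0.22
t = 0.11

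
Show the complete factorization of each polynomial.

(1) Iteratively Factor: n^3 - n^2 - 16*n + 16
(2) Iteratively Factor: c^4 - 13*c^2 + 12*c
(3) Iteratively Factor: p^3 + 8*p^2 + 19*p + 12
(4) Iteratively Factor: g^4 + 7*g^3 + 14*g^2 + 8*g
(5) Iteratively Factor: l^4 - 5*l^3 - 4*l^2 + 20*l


(1) = (n + 4)*(n^2 - 5*n + 4) = (n - 4)*(n + 4)*(n - 1)
(2) = (c + 4)*(c^3 - 4*c^2 + 3*c) = (c - 1)*(c + 4)*(c^2 - 3*c) = c*(c - 1)*(c + 4)*(c - 3)
(3) = (p + 1)*(p^2 + 7*p + 12) = (p + 1)*(p + 3)*(p + 4)
(4) = (g + 1)*(g^3 + 6*g^2 + 8*g) = (g + 1)*(g + 2)*(g^2 + 4*g) = (g + 1)*(g + 2)*(g + 4)*(g)
(5) = (l + 2)*(l^3 - 7*l^2 + 10*l) = (l - 2)*(l + 2)*(l^2 - 5*l) = l*(l - 2)*(l + 2)*(l - 5)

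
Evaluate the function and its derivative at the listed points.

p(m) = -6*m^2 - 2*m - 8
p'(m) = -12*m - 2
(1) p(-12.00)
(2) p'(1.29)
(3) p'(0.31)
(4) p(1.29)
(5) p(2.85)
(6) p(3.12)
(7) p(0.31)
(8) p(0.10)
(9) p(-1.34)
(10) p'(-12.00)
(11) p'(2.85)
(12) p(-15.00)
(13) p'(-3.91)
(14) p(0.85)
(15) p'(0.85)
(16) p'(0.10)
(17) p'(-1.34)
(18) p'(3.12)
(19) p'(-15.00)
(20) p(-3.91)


(1) = -848.00
(2) = -17.48
(3) = -5.72
(4) = -20.56
(5) = -62.44
(6) = -72.65
(7) = -9.20
(8) = -8.26
(9) = -16.09
(10) = 142.00
(11) = -36.20
(12) = -1328.00
(13) = 44.92
(14) = -14.03
(15) = -12.20
(16) = -3.20
(17) = 14.08
(18) = -39.44
(19) = 178.00
(20) = -91.91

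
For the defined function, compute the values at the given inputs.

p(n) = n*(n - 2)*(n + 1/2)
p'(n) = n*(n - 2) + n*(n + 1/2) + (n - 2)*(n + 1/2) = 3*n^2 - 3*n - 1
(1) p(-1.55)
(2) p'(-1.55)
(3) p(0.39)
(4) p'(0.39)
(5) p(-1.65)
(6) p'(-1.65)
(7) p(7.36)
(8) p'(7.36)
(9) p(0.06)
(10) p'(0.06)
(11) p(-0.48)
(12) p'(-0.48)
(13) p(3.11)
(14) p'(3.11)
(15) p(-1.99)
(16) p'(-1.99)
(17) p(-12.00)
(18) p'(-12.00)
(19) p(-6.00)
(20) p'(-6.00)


(1) = -5.78
(2) = 10.86
(3) = -0.56
(4) = -1.71
(5) = -6.93
(6) = 12.12
(7) = 310.07
(8) = 139.43
(9) = -0.07
(10) = -1.17
(11) = 0.02
(12) = 1.13
(13) = 12.46
(14) = 18.69
(15) = -11.83
(16) = 16.85
(17) = -1932.00
(18) = 467.00
(19) = -264.00
(20) = 125.00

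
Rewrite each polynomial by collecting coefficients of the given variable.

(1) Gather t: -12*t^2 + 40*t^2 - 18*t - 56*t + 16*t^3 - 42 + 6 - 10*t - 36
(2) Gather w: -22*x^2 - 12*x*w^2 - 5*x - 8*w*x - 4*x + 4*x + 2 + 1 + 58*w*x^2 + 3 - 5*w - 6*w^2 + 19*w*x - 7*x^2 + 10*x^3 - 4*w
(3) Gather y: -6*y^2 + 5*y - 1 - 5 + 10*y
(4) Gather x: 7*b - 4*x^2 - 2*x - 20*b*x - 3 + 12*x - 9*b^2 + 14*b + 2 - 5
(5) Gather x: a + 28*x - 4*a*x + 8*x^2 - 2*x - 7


(1) = 16*t^3 + 28*t^2 - 84*t - 72
(2) = w^2*(-12*x - 6) + w*(58*x^2 + 11*x - 9) + 10*x^3 - 29*x^2 - 5*x + 6
(3) = -6*y^2 + 15*y - 6
(4) = -9*b^2 + 21*b - 4*x^2 + x*(10 - 20*b) - 6
(5) = a + 8*x^2 + x*(26 - 4*a) - 7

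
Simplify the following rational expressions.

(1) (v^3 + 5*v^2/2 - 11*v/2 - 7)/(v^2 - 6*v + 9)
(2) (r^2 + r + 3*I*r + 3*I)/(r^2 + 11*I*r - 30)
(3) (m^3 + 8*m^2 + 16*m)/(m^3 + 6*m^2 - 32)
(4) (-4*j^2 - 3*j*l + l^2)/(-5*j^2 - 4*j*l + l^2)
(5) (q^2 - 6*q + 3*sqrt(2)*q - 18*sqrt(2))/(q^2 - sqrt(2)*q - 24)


(1) = (2*v^3 + 5*v^2 - 11*v - 14)/(2*v^2 - 12*v + 18)
(2) = (r^2 + r*(1 + 3*I) + 3*I)/(r^2 + 11*I*r - 30)
(3) = m/(m - 2)
(4) = (4*j - l)/(5*j - l)
(5) = (q - 6)/(q - 4*sqrt(2))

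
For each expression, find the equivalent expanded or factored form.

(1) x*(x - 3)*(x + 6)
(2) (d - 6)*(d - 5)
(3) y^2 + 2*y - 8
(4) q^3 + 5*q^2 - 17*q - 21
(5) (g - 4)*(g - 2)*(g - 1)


(1) = x^3 + 3*x^2 - 18*x
(2) = d^2 - 11*d + 30
(3) = (y - 2)*(y + 4)
(4) = (q - 3)*(q + 1)*(q + 7)
(5) = g^3 - 7*g^2 + 14*g - 8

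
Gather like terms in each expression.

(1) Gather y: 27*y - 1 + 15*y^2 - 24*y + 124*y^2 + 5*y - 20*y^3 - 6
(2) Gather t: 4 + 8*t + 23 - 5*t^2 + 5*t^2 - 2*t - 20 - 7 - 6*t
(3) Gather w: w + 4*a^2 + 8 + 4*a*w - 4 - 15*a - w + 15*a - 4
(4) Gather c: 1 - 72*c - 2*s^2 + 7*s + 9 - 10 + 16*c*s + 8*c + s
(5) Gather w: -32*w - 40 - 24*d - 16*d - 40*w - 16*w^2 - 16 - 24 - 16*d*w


(1) = -20*y^3 + 139*y^2 + 8*y - 7
(2) = 0
(3) = 4*a^2 + 4*a*w
(4) = c*(16*s - 64) - 2*s^2 + 8*s
(5) = -40*d - 16*w^2 + w*(-16*d - 72) - 80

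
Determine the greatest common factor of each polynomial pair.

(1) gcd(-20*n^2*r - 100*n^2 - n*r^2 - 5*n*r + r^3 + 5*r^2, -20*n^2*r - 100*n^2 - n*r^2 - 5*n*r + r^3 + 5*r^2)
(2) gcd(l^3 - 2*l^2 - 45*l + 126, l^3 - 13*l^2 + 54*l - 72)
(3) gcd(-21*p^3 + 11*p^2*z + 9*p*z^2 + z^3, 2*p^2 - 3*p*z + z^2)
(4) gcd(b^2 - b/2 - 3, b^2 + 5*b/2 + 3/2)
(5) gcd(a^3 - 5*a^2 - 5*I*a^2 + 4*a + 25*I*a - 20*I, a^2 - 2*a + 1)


(1) = -20*n^2*r - 100*n^2 - n*r^2 - 5*n*r + r^3 + 5*r^2
(2) = l^2 - 9*l + 18
(3) = -p + z
(4) = gcd((b - 2)*(b + 3/2), (b + 1)*(b + 3/2)) = b + 3/2
(5) = gcd((a - 4)*(a - 1)*(a - 5*I), (a - 1)^2) = a - 1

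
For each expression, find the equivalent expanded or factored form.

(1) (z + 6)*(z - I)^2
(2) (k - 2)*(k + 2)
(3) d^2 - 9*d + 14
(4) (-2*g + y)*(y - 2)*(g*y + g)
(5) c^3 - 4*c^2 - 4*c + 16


(1) = z^3 + 6*z^2 - 2*I*z^2 - z - 12*I*z - 6
(2) = k^2 - 4
(3) = (d - 7)*(d - 2)
(4) = -2*g^2*y^2 + 2*g^2*y + 4*g^2 + g*y^3 - g*y^2 - 2*g*y
(5) = (c - 4)*(c - 2)*(c + 2)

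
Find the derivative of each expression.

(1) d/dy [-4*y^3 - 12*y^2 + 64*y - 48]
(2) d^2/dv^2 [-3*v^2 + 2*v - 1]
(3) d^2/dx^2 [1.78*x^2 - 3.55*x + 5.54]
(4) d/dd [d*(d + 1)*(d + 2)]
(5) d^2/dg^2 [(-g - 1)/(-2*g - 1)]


(1) = -12*y^2 - 24*y + 64
(2) = -6
(3) = 3.56000000000000
(4) = 3*d^2 + 6*d + 2
(5) = 4/(2*g + 1)^3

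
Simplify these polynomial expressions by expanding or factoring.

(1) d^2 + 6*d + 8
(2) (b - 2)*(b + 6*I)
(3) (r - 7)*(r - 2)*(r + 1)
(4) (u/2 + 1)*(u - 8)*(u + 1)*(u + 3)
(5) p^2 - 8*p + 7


(1) = (d + 2)*(d + 4)
(2) = b^2 - 2*b + 6*I*b - 12*I
(3) = r^3 - 8*r^2 + 5*r + 14
(4) = u^4/2 - u^3 - 37*u^2/2 - 41*u - 24
(5) = (p - 7)*(p - 1)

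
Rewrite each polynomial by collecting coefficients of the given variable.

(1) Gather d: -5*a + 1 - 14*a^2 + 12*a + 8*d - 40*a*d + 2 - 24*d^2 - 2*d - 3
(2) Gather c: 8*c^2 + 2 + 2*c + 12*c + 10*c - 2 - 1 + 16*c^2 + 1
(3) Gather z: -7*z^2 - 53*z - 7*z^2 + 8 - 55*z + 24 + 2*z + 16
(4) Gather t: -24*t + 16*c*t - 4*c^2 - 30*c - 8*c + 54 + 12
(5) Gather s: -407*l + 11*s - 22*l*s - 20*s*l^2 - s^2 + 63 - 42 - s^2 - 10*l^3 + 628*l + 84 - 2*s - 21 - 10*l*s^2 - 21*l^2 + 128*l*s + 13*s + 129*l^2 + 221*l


(1) = -14*a^2 + 7*a - 24*d^2 + d*(6 - 40*a)
(2) = 24*c^2 + 24*c
(3) = -14*z^2 - 106*z + 48
(4) = -4*c^2 - 38*c + t*(16*c - 24) + 66
(5) = -10*l^3 + 108*l^2 + 442*l + s^2*(-10*l - 2) + s*(-20*l^2 + 106*l + 22) + 84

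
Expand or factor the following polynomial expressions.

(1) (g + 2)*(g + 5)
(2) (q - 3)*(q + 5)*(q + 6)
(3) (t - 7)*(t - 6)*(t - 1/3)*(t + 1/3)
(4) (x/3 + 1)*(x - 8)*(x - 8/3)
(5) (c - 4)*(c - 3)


(1) = g^2 + 7*g + 10
(2) = q^3 + 8*q^2 - 3*q - 90
(3) = t^4 - 13*t^3 + 377*t^2/9 + 13*t/9 - 14/3
(4) = x^3/3 - 23*x^2/9 - 32*x/9 + 64/3
(5) = c^2 - 7*c + 12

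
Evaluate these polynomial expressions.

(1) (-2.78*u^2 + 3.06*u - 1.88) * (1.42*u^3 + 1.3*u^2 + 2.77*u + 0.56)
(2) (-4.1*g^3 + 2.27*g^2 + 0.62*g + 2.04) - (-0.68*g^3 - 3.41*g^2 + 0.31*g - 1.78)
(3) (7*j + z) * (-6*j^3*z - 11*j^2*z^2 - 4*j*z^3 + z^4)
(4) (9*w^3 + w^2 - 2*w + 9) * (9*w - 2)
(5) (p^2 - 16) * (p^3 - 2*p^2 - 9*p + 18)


(1) = -3.9476*u^5 + 0.7312*u^4 - 6.3922*u^3 + 4.4754*u^2 - 3.494*u - 1.0528
(2) = -3.42*g^3 + 5.68*g^2 + 0.31*g + 3.82
(3) = -42*j^4*z - 83*j^3*z^2 - 39*j^2*z^3 + 3*j*z^4 + z^5
(4) = 81*w^4 - 9*w^3 - 20*w^2 + 85*w - 18
(5) = p^5 - 2*p^4 - 25*p^3 + 50*p^2 + 144*p - 288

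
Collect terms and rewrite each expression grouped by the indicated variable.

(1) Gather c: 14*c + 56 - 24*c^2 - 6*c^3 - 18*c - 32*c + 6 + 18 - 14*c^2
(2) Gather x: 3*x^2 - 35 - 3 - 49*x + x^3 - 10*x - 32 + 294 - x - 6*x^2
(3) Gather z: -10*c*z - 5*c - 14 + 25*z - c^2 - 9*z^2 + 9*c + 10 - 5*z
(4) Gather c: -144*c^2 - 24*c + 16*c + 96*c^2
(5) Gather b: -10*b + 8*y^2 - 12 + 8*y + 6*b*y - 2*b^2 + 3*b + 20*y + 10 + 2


(1) = -6*c^3 - 38*c^2 - 36*c + 80
(2) = x^3 - 3*x^2 - 60*x + 224
(3) = -c^2 + 4*c - 9*z^2 + z*(20 - 10*c) - 4
(4) = -48*c^2 - 8*c
(5) = -2*b^2 + b*(6*y - 7) + 8*y^2 + 28*y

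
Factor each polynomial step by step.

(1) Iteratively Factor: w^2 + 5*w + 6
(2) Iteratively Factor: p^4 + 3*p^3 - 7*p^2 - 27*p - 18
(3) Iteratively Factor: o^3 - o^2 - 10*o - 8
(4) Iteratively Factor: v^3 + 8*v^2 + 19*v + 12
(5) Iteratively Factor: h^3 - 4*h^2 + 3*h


(1) = (w + 2)*(w + 3)
(2) = (p + 2)*(p^3 + p^2 - 9*p - 9) = (p + 1)*(p + 2)*(p^2 - 9) = (p + 1)*(p + 2)*(p + 3)*(p - 3)
(3) = (o - 4)*(o^2 + 3*o + 2) = (o - 4)*(o + 1)*(o + 2)
(4) = (v + 4)*(v^2 + 4*v + 3) = (v + 1)*(v + 4)*(v + 3)
(5) = (h - 3)*(h^2 - h) = h*(h - 3)*(h - 1)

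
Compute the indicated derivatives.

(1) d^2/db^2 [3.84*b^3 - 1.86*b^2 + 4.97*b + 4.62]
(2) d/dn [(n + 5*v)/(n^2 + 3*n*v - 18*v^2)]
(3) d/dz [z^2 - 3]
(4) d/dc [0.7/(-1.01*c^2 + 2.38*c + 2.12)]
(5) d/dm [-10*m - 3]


(1) = 23.04*b - 3.72
(2) = (n^2 + 3*n*v - 18*v^2 - (n + 5*v)*(2*n + 3*v))/(n^2 + 3*n*v - 18*v^2)^2
(3) = 2*z
(4) = (1.414*c - 1.666)/(-1.01*c^2 + 2.38*c + 2.12)^2
(5) = -10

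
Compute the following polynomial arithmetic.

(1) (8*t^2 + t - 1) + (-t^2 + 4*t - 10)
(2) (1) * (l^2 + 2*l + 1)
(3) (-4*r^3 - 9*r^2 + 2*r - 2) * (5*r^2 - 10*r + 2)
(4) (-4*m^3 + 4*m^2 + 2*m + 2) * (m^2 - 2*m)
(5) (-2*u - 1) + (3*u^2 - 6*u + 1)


(1) = 7*t^2 + 5*t - 11
(2) = l^2 + 2*l + 1
(3) = -20*r^5 - 5*r^4 + 92*r^3 - 48*r^2 + 24*r - 4
(4) = -4*m^5 + 12*m^4 - 6*m^3 - 2*m^2 - 4*m
(5) = 3*u^2 - 8*u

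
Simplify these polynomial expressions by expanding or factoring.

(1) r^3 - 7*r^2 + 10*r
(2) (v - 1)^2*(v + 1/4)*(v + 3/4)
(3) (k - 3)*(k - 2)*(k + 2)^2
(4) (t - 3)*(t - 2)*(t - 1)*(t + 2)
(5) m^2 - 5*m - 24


(1) = r*(r - 5)*(r - 2)
(2) = v^4 - v^3 - 13*v^2/16 + 5*v/8 + 3/16
(3) = k^4 - k^3 - 10*k^2 + 4*k + 24
(4) = t^4 - 4*t^3 - t^2 + 16*t - 12
(5) = (m - 8)*(m + 3)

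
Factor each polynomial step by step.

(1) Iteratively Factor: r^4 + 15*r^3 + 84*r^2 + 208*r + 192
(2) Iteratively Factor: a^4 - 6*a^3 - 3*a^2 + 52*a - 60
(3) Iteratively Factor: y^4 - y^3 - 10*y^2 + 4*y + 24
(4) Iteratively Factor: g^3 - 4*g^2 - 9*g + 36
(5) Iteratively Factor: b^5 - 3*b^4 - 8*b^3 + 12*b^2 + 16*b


(1) = (r + 3)*(r^3 + 12*r^2 + 48*r + 64) = (r + 3)*(r + 4)*(r^2 + 8*r + 16) = (r + 3)*(r + 4)^2*(r + 4)
(2) = (a - 2)*(a^3 - 4*a^2 - 11*a + 30) = (a - 5)*(a - 2)*(a^2 + a - 6) = (a - 5)*(a - 2)*(a + 3)*(a - 2)
(3) = (y + 2)*(y^3 - 3*y^2 - 4*y + 12) = (y + 2)^2*(y^2 - 5*y + 6) = (y - 2)*(y + 2)^2*(y - 3)
(4) = (g - 4)*(g^2 - 9) = (g - 4)*(g + 3)*(g - 3)
(5) = (b - 4)*(b^4 + b^3 - 4*b^2 - 4*b) = (b - 4)*(b + 2)*(b^3 - b^2 - 2*b) = b*(b - 4)*(b + 2)*(b^2 - b - 2) = b*(b - 4)*(b - 2)*(b + 2)*(b + 1)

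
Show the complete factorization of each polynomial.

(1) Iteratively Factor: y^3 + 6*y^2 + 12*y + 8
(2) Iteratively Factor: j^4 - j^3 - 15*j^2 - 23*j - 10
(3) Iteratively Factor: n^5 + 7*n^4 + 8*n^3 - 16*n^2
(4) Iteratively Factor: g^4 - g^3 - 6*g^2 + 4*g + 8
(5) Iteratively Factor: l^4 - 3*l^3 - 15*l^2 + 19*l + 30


(1) = (y + 2)*(y^2 + 4*y + 4) = (y + 2)^2*(y + 2)
(2) = (j + 2)*(j^3 - 3*j^2 - 9*j - 5) = (j + 1)*(j + 2)*(j^2 - 4*j - 5) = (j - 5)*(j + 1)*(j + 2)*(j + 1)
(3) = (n + 4)*(n^4 + 3*n^3 - 4*n^2) = n*(n + 4)*(n^3 + 3*n^2 - 4*n) = n^2*(n + 4)*(n^2 + 3*n - 4) = n^2*(n + 4)^2*(n - 1)
(4) = (g + 2)*(g^3 - 3*g^2 + 4) = (g + 1)*(g + 2)*(g^2 - 4*g + 4) = (g - 2)*(g + 1)*(g + 2)*(g - 2)
(5) = (l + 3)*(l^3 - 6*l^2 + 3*l + 10) = (l + 1)*(l + 3)*(l^2 - 7*l + 10) = (l - 5)*(l + 1)*(l + 3)*(l - 2)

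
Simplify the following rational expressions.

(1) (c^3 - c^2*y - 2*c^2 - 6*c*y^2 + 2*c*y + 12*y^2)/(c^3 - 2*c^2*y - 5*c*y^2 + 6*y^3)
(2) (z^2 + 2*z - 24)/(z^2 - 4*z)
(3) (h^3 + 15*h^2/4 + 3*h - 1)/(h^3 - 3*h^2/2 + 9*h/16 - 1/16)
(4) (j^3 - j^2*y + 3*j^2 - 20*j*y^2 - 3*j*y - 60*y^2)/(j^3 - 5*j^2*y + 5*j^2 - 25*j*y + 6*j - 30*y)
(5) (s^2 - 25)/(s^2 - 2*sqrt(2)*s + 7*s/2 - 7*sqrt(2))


(1) = (2 - c)/(-c + y)
(2) = (z + 6)/z
(3) = (4*h^2 + 16*h + 16)/(4*h^2 - 5*h + 1)
(4) = (j + 4*y)/(j + 2)
(5) = (2*s^2 - 50)/(2*s^2 + s*(7 - 4*sqrt(2)) - 14*sqrt(2))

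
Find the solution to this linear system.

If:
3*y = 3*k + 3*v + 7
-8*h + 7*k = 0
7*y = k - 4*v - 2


Then:
h = 77*y/40 - 77/60
k = 11*y/5 - 22/15
v = -6*y/5 - 13/15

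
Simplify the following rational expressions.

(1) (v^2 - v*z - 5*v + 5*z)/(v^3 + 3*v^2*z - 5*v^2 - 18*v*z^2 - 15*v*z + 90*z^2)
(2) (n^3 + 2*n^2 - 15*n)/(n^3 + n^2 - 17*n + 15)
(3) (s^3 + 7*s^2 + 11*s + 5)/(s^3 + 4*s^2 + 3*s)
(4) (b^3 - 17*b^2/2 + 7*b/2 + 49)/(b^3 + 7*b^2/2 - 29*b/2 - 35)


(1) = (-v + z)/(-v^2 - 3*v*z + 18*z^2)
(2) = n/(n - 1)
(3) = (s^2 + 6*s + 5)/(s^2 + 3*s)
(4) = (b - 7)/(b + 5)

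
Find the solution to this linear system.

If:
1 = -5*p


Then:
p = -1/5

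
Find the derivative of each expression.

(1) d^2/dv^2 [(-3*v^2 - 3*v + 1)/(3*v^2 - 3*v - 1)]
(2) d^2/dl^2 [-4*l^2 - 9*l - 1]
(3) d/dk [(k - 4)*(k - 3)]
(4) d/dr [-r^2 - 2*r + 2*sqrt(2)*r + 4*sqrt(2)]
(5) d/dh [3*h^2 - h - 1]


(1) = 36*(-3*v^3 - 3*v + 1)/(27*v^6 - 81*v^5 + 54*v^4 + 27*v^3 - 18*v^2 - 9*v - 1)
(2) = -8
(3) = 2*k - 7
(4) = -2*r - 2 + 2*sqrt(2)
(5) = 6*h - 1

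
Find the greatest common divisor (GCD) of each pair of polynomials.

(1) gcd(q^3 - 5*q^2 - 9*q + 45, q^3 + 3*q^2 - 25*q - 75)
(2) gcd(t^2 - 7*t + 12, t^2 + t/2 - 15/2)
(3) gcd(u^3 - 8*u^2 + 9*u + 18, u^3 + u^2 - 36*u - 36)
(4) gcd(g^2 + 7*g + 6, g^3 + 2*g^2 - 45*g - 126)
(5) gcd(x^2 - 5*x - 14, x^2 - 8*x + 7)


(1) = q^2 - 2*q - 15
(2) = gcd((t - 4)*(t - 3), (t - 5/2)*(t + 3)) = 1
(3) = u^2 - 5*u - 6
(4) = g + 6
(5) = x - 7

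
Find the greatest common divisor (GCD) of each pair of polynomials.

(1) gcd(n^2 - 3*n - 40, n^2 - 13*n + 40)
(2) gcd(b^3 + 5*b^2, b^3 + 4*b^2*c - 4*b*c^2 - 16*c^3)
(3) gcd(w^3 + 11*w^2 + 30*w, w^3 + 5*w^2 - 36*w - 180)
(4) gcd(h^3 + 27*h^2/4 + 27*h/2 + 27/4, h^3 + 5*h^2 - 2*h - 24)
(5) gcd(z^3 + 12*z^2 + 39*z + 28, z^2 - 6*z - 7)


(1) = n - 8
(2) = 1
(3) = gcd(w*(w + 5)*(w + 6), (w - 6)*(w + 5)*(w + 6)) = w^2 + 11*w + 30
(4) = h + 3
(5) = gcd((z + 1)*(z + 4)*(z + 7), (z - 7)*(z + 1)) = z + 1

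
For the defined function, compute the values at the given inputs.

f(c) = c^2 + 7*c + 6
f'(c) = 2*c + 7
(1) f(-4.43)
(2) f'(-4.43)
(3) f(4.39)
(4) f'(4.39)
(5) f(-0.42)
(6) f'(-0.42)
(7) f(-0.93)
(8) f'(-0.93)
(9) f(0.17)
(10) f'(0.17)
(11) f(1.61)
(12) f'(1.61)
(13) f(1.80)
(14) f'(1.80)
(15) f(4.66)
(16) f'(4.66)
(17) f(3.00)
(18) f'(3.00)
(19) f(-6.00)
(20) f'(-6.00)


(1) = -5.39
(2) = -1.86
(3) = 56.00
(4) = 15.78
(5) = 3.24
(6) = 6.16
(7) = 0.35
(8) = 5.14
(9) = 7.22
(10) = 7.34
(11) = 19.86
(12) = 10.22
(13) = 21.84
(14) = 10.60
(15) = 60.34
(16) = 16.32
(17) = 36.00
(18) = 13.00
(19) = 0.00
(20) = -5.00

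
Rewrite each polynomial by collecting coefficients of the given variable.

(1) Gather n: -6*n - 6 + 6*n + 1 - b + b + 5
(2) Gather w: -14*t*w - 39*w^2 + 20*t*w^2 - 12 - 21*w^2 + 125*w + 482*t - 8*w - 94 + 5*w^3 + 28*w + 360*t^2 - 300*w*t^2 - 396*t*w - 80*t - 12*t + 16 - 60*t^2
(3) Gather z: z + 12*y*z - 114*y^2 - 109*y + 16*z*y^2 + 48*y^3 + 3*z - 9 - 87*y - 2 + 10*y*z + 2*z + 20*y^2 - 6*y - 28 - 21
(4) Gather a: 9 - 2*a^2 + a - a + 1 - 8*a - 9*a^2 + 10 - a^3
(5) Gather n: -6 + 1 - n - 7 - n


(1) = 0
(2) = 300*t^2 + 390*t + 5*w^3 + w^2*(20*t - 60) + w*(-300*t^2 - 410*t + 145) - 90
(3) = 48*y^3 - 94*y^2 - 202*y + z*(16*y^2 + 22*y + 6) - 60
(4) = -a^3 - 11*a^2 - 8*a + 20
(5) = -2*n - 12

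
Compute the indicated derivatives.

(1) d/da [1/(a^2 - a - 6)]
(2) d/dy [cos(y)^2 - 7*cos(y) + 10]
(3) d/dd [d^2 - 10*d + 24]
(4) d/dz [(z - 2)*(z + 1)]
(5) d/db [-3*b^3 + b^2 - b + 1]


(1) = (1 - 2*a)/(-a^2 + a + 6)^2
(2) = (7 - 2*cos(y))*sin(y)
(3) = 2*d - 10
(4) = 2*z - 1
(5) = -9*b^2 + 2*b - 1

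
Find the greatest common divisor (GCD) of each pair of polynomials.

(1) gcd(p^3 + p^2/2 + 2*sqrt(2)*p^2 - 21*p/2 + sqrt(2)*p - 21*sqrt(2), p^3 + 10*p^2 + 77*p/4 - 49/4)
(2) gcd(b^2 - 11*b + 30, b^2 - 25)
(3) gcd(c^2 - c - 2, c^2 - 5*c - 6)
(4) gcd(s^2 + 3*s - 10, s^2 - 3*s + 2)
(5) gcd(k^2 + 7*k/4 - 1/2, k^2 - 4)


(1) = p + 7/2
(2) = b - 5
(3) = gcd((c - 2)*(c + 1), (c - 6)*(c + 1)) = c + 1
(4) = gcd((s - 2)*(s + 5), (s - 2)*(s - 1)) = s - 2
(5) = gcd((k - 1/4)*(k + 2), (k - 2)*(k + 2)) = k + 2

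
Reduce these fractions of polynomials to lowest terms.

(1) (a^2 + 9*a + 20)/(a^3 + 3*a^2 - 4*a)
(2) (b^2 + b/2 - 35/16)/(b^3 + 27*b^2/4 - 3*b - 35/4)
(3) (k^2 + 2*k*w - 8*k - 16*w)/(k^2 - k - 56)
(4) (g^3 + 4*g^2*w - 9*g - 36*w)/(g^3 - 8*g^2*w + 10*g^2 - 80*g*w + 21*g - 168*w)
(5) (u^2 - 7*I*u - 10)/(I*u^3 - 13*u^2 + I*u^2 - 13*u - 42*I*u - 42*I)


(1) = (a + 5)/(a^2 - a)
(2) = (4*b + 7)/(4*b^2 + 32*b + 28)
(3) = (k + 2*w)/(k + 7)
(4) = (-g^2 - 4*g*w + 3*g + 12*w)/(-g^2 + 8*g*w - 7*g + 56*w)
(5) = (-I*u^2 - 7*u + 10*I)/(u^3 + u^2*(1 + 13*I) + u*(-42 + 13*I) - 42)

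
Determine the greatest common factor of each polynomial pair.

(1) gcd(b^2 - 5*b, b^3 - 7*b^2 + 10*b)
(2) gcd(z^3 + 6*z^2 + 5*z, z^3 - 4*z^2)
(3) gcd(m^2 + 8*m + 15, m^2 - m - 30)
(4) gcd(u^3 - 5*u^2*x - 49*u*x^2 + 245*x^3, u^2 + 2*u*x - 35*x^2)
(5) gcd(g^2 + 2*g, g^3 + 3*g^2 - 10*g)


(1) = gcd(b*(b - 5), b*(b - 5)*(b - 2)) = b^2 - 5*b
(2) = gcd(z*(z + 1)*(z + 5), z^2*(z - 4)) = z
(3) = gcd((m + 3)*(m + 5), (m - 6)*(m + 5)) = m + 5
(4) = -u^2 - 2*u*x + 35*x^2
(5) = gcd(g*(g + 2), g*(g - 2)*(g + 5)) = g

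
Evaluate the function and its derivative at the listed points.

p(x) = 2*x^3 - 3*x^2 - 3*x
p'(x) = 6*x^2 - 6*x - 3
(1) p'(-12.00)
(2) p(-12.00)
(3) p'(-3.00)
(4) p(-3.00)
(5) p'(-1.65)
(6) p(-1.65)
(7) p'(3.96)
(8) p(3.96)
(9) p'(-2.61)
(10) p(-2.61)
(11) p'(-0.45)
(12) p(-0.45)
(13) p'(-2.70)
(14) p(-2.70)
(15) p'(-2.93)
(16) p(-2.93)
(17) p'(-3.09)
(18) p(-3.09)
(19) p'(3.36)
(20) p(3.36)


(1) = 933.00
(2) = -3852.00
(3) = 69.00
(4) = -72.00
(5) = 23.23
(6) = -12.20
(7) = 67.33
(8) = 65.27
(9) = 53.53
(10) = -48.17
(11) = 0.92
(12) = 0.56
(13) = 56.94
(14) = -53.14
(15) = 66.09
(16) = -67.27
(17) = 72.83
(18) = -78.38
(19) = 44.58
(20) = 31.92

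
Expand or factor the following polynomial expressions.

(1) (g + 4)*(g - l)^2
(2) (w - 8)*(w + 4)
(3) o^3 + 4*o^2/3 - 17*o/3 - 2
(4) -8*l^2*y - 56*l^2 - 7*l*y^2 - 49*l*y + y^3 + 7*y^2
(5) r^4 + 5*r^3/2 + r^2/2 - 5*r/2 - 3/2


(1) = g^3 - 2*g^2*l + 4*g^2 + g*l^2 - 8*g*l + 4*l^2
(2) = w^2 - 4*w - 32
(3) = (o - 2)*(o + 1/3)*(o + 3)
(4) = (-8*l + y)*(l + y)*(y + 7)
(5) = (r - 1)*(r + 1)^2*(r + 3/2)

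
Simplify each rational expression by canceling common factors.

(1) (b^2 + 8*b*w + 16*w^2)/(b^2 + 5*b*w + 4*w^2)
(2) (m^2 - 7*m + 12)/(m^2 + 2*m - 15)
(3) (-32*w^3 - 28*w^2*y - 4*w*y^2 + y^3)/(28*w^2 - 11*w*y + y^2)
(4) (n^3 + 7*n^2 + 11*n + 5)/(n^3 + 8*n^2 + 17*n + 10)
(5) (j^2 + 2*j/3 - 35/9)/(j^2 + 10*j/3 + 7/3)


(1) = (b + 4*w)/(b + w)
(2) = (m - 4)/(m + 5)
(3) = (-32*w^3 - 28*w^2*y - 4*w*y^2 + y^3)/(28*w^2 - 11*w*y + y^2)
(4) = (n + 1)/(n + 2)
(5) = (3*j - 5)/(3*j + 3)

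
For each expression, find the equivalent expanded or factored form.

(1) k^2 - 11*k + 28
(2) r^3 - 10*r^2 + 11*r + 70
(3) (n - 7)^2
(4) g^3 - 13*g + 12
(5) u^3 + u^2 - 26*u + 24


(1) = (k - 7)*(k - 4)
(2) = (r - 7)*(r - 5)*(r + 2)
(3) = n^2 - 14*n + 49
(4) = (g - 3)*(g - 1)*(g + 4)
(5) = (u - 4)*(u - 1)*(u + 6)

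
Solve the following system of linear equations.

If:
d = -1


Then:
d = -1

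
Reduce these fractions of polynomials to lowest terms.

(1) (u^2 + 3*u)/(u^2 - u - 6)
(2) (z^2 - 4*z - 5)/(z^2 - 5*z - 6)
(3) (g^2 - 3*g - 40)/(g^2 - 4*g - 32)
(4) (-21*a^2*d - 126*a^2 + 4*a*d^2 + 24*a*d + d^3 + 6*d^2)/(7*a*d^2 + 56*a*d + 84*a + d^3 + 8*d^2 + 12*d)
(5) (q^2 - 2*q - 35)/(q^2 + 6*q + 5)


(1) = (u^2 + 3*u)/(u^2 - u - 6)
(2) = (z - 5)/(z - 6)
(3) = (g + 5)/(g + 4)
(4) = (-3*a + d)/(d + 2)
(5) = (q - 7)/(q + 1)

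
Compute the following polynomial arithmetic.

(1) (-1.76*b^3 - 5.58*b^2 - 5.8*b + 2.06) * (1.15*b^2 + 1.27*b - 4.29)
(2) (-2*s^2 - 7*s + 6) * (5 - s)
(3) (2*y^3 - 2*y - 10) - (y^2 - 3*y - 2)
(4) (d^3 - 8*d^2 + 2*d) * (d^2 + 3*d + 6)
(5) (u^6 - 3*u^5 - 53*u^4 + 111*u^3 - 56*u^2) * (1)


(1) = -2.024*b^5 - 8.6522*b^4 - 6.2062*b^3 + 18.9412*b^2 + 27.4982*b - 8.8374
(2) = 2*s^3 - 3*s^2 - 41*s + 30
(3) = 2*y^3 - y^2 + y - 8
(4) = d^5 - 5*d^4 - 16*d^3 - 42*d^2 + 12*d
(5) = u^6 - 3*u^5 - 53*u^4 + 111*u^3 - 56*u^2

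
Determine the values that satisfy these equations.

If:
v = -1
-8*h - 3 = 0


Then:
h = -3/8
v = -1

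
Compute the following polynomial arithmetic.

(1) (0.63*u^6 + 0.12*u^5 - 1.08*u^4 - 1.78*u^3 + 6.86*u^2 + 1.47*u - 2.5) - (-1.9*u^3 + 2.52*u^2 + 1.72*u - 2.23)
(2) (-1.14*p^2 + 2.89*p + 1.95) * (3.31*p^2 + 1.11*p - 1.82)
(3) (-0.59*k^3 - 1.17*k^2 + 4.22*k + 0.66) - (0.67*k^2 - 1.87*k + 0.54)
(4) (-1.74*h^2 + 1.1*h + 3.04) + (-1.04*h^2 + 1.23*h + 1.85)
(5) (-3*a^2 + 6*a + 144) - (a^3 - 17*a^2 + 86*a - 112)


(1) = 0.63*u^6 + 0.12*u^5 - 1.08*u^4 + 0.12*u^3 + 4.34*u^2 - 0.25*u - 0.27
(2) = -3.7734*p^4 + 8.3005*p^3 + 11.7372*p^2 - 3.0953*p - 3.549
(3) = -0.59*k^3 - 1.84*k^2 + 6.09*k + 0.12
(4) = -2.78*h^2 + 2.33*h + 4.89
(5) = -a^3 + 14*a^2 - 80*a + 256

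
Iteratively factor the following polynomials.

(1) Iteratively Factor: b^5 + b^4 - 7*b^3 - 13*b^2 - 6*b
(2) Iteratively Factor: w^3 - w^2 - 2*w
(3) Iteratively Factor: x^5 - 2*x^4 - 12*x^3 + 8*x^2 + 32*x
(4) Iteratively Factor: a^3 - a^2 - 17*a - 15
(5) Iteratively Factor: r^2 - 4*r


(1) = (b - 3)*(b^4 + 4*b^3 + 5*b^2 + 2*b) = b*(b - 3)*(b^3 + 4*b^2 + 5*b + 2) = b*(b - 3)*(b + 1)*(b^2 + 3*b + 2) = b*(b - 3)*(b + 1)*(b + 2)*(b + 1)
(2) = (w)*(w^2 - w - 2) = w*(w - 2)*(w + 1)
(3) = (x + 2)*(x^4 - 4*x^3 - 4*x^2 + 16*x) = x*(x + 2)*(x^3 - 4*x^2 - 4*x + 16) = x*(x - 4)*(x + 2)*(x^2 - 4) = x*(x - 4)*(x - 2)*(x + 2)*(x + 2)
(4) = (a + 1)*(a^2 - 2*a - 15) = (a + 1)*(a + 3)*(a - 5)
(5) = (r - 4)*(r)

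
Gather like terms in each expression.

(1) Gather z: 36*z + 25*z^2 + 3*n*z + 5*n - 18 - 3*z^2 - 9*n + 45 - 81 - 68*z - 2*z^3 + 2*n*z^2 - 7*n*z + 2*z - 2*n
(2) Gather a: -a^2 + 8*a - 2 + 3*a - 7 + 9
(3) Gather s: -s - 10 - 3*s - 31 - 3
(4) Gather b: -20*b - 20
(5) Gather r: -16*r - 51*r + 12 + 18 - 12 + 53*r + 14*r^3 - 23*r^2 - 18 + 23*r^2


(1) = -6*n - 2*z^3 + z^2*(2*n + 22) + z*(-4*n - 30) - 54
(2) = -a^2 + 11*a
(3) = -4*s - 44
(4) = -20*b - 20
(5) = 14*r^3 - 14*r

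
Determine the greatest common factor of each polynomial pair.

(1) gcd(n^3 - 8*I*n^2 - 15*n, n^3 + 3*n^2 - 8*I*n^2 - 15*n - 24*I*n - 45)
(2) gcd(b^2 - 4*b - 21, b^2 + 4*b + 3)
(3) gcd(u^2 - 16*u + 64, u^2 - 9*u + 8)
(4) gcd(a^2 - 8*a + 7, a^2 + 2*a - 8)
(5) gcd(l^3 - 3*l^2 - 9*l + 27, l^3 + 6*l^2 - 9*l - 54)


(1) = n^2 - 8*I*n - 15
(2) = gcd((b - 7)*(b + 3), (b + 1)*(b + 3)) = b + 3
(3) = u - 8
(4) = gcd((a - 7)*(a - 1), (a - 2)*(a + 4)) = 1
(5) = gcd((l - 3)^2*(l + 3), (l - 3)*(l + 3)*(l + 6)) = l^2 - 9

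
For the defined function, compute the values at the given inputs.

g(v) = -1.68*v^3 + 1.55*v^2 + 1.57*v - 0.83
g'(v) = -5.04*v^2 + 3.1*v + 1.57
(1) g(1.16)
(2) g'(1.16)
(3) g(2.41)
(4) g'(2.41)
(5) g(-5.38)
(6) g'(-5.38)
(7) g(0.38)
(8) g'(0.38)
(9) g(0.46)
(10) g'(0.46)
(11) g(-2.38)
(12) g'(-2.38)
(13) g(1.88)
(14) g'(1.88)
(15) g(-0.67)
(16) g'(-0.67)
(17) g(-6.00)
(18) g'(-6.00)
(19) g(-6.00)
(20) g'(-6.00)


(1) = 0.45
(2) = -1.62
(3) = -11.56
(4) = -20.23
(5) = 297.20
(6) = -160.99
(7) = -0.10
(8) = 2.02
(9) = 0.06
(10) = 1.93
(11) = 26.86
(12) = -34.36
(13) = -3.56
(14) = -10.42
(15) = -0.68
(16) = -2.77
(17) = 408.43
(18) = -198.47
(19) = 408.43
(20) = -198.47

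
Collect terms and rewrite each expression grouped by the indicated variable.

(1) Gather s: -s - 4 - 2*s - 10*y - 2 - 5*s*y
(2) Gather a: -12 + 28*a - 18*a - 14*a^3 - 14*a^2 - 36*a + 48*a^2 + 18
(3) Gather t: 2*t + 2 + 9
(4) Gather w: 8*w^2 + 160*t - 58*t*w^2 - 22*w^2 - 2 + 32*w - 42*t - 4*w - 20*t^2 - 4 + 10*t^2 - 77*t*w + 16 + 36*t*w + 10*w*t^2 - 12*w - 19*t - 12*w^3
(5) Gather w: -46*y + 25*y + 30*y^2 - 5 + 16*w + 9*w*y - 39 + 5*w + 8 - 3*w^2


(1) = s*(-5*y - 3) - 10*y - 6
(2) = -14*a^3 + 34*a^2 - 26*a + 6
(3) = 2*t + 11
(4) = -10*t^2 + 99*t - 12*w^3 + w^2*(-58*t - 14) + w*(10*t^2 - 41*t + 16) + 10
(5) = -3*w^2 + w*(9*y + 21) + 30*y^2 - 21*y - 36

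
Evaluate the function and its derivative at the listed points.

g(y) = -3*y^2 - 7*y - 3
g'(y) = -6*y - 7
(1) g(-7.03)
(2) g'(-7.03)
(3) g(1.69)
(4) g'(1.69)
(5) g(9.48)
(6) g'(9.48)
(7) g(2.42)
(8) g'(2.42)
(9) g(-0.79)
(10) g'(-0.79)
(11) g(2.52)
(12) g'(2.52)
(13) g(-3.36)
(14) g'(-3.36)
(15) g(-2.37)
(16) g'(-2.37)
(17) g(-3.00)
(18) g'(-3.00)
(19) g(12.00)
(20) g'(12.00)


(1) = -102.05
(2) = 35.18
(3) = -23.40
(4) = -17.14
(5) = -338.97
(6) = -63.88
(7) = -37.51
(8) = -21.52
(9) = 0.66
(10) = -2.26
(11) = -39.69
(12) = -22.12
(13) = -13.35
(14) = 13.16
(15) = -3.26
(16) = 7.22
(17) = -9.00
(18) = 11.00
(19) = -519.00
(20) = -79.00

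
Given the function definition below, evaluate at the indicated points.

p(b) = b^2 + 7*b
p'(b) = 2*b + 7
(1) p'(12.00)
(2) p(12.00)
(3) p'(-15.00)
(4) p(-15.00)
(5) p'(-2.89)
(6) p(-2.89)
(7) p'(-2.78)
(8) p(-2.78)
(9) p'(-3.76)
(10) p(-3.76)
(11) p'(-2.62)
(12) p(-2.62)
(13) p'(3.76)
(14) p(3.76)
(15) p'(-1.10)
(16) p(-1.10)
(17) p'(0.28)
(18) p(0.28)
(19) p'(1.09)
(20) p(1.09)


(1) = 31.00
(2) = 228.00
(3) = -23.00
(4) = 120.00
(5) = 1.22
(6) = -11.88
(7) = 1.44
(8) = -11.73
(9) = -0.52
(10) = -12.18
(11) = 1.76
(12) = -11.48
(13) = 14.52
(14) = 40.46
(15) = 4.80
(16) = -6.49
(17) = 7.56
(18) = 2.04
(19) = 9.18
(20) = 8.82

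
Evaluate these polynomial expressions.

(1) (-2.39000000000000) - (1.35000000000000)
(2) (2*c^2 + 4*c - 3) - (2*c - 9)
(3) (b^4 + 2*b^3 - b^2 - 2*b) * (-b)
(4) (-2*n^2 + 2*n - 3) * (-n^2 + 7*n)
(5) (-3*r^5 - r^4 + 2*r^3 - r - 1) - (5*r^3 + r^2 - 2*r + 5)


(1) = -3.74000000000000
(2) = 2*c^2 + 2*c + 6
(3) = -b^5 - 2*b^4 + b^3 + 2*b^2
(4) = 2*n^4 - 16*n^3 + 17*n^2 - 21*n
(5) = -3*r^5 - r^4 - 3*r^3 - r^2 + r - 6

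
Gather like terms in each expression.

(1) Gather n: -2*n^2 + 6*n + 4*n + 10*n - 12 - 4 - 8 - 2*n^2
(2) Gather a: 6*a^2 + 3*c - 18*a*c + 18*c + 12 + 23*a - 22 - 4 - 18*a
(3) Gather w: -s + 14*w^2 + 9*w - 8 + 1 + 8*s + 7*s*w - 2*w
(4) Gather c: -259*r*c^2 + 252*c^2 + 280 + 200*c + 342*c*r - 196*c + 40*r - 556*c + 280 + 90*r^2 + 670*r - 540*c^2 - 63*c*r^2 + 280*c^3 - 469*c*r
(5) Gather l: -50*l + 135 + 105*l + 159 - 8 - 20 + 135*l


(1) = -4*n^2 + 20*n - 24
(2) = 6*a^2 + a*(5 - 18*c) + 21*c - 14
(3) = 7*s + 14*w^2 + w*(7*s + 7) - 7
(4) = 280*c^3 + c^2*(-259*r - 288) + c*(-63*r^2 - 127*r - 552) + 90*r^2 + 710*r + 560
(5) = 190*l + 266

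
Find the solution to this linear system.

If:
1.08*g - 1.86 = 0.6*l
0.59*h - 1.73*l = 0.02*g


Then:
g = 0.555555555555556*l + 1.72222222222222
h = 2.95103578154426*l + 0.0583804143126177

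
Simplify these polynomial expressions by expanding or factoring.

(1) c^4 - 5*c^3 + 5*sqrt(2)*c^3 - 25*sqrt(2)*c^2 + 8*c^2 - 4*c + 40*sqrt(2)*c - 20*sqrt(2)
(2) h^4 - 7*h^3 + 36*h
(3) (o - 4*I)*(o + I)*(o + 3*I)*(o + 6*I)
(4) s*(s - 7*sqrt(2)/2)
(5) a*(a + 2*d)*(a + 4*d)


(1) = (c - 2)^2*(c - 1)*(c + 5*sqrt(2))
(2) = h*(h - 6)*(h - 3)*(h + 2)
(3) = o^4 + 6*I*o^3 + 13*o^2 + 90*I*o - 72
(4) = s^2 - 7*sqrt(2)*s/2
(5) = a^3 + 6*a^2*d + 8*a*d^2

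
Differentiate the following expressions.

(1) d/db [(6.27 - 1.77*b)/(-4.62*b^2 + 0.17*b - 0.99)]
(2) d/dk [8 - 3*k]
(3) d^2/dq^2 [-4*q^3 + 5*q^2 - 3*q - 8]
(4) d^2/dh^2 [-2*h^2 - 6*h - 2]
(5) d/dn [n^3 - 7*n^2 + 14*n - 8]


(1) = (-8.1774*b^2 + 57.9348*b + 0.6864)/(21.3444*b^4 - 1.5708*b^3 + 9.1765*b^2 - 0.3366*b + 0.9801)
(2) = -3
(3) = 10 - 24*q
(4) = -4
(5) = 3*n^2 - 14*n + 14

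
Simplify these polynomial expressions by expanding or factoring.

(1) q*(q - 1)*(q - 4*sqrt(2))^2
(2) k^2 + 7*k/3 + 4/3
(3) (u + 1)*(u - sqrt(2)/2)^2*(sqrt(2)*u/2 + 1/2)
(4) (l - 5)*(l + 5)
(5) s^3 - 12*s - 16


(1) = q^4 - 8*sqrt(2)*q^3 - q^3 + 8*sqrt(2)*q^2 + 32*q^2 - 32*q
(2) = (k + 1)*(k + 4/3)
(3) = sqrt(2)*u^4/2 - u^3/2 + sqrt(2)*u^3/2 - u^2/2 - sqrt(2)*u^2/4 - sqrt(2)*u/4 + u/4 + 1/4
(4) = l^2 - 25
(5) = (s - 4)*(s + 2)^2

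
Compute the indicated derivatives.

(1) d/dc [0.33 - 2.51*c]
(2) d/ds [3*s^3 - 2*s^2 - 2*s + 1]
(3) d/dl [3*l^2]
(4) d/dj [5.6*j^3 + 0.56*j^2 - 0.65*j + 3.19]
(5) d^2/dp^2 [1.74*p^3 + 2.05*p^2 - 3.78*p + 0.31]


(1) = -2.51000000000000
(2) = 9*s^2 - 4*s - 2
(3) = 6*l
(4) = 16.8*j^2 + 1.12*j - 0.65
(5) = 10.44*p + 4.1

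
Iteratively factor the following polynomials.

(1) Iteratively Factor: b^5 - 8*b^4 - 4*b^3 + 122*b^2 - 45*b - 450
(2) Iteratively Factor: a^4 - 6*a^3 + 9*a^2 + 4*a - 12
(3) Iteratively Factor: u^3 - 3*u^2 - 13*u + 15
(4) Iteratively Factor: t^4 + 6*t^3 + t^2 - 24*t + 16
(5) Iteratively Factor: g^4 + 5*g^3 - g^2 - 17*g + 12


(1) = (b + 2)*(b^4 - 10*b^3 + 16*b^2 + 90*b - 225) = (b - 5)*(b + 2)*(b^3 - 5*b^2 - 9*b + 45) = (b - 5)*(b + 2)*(b + 3)*(b^2 - 8*b + 15) = (b - 5)^2*(b + 2)*(b + 3)*(b - 3)
(2) = (a - 2)*(a^3 - 4*a^2 + a + 6) = (a - 2)*(a + 1)*(a^2 - 5*a + 6) = (a - 2)^2*(a + 1)*(a - 3)
(3) = (u - 1)*(u^2 - 2*u - 15) = (u - 5)*(u - 1)*(u + 3)
(4) = (t - 1)*(t^3 + 7*t^2 + 8*t - 16) = (t - 1)*(t + 4)*(t^2 + 3*t - 4) = (t - 1)*(t + 4)^2*(t - 1)
(5) = (g + 4)*(g^3 + g^2 - 5*g + 3) = (g - 1)*(g + 4)*(g^2 + 2*g - 3) = (g - 1)*(g + 3)*(g + 4)*(g - 1)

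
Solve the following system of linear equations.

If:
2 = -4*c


Then:
c = -1/2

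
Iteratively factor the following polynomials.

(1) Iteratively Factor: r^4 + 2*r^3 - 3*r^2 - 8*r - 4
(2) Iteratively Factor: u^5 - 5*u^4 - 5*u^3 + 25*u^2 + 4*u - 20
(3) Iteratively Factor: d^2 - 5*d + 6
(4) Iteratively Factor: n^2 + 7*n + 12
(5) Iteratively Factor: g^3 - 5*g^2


(1) = (r - 2)*(r^3 + 4*r^2 + 5*r + 2) = (r - 2)*(r + 2)*(r^2 + 2*r + 1) = (r - 2)*(r + 1)*(r + 2)*(r + 1)
(2) = (u + 1)*(u^4 - 6*u^3 + u^2 + 24*u - 20) = (u - 1)*(u + 1)*(u^3 - 5*u^2 - 4*u + 20) = (u - 1)*(u + 1)*(u + 2)*(u^2 - 7*u + 10) = (u - 2)*(u - 1)*(u + 1)*(u + 2)*(u - 5)
(3) = (d - 3)*(d - 2)
(4) = (n + 3)*(n + 4)
(5) = (g - 5)*(g^2) = g*(g - 5)*(g)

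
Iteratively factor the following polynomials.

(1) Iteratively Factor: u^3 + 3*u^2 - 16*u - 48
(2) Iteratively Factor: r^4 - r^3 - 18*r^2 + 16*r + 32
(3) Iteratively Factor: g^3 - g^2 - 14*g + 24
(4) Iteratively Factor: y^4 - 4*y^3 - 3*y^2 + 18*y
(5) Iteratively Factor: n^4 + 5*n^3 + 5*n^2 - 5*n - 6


(1) = (u + 4)*(u^2 - u - 12) = (u - 4)*(u + 4)*(u + 3)
(2) = (r - 4)*(r^3 + 3*r^2 - 6*r - 8) = (r - 4)*(r - 2)*(r^2 + 5*r + 4) = (r - 4)*(r - 2)*(r + 4)*(r + 1)
(3) = (g + 4)*(g^2 - 5*g + 6) = (g - 2)*(g + 4)*(g - 3)
(4) = (y)*(y^3 - 4*y^2 - 3*y + 18) = y*(y - 3)*(y^2 - y - 6) = y*(y - 3)*(y + 2)*(y - 3)
(5) = (n + 2)*(n^3 + 3*n^2 - n - 3) = (n - 1)*(n + 2)*(n^2 + 4*n + 3) = (n - 1)*(n + 2)*(n + 3)*(n + 1)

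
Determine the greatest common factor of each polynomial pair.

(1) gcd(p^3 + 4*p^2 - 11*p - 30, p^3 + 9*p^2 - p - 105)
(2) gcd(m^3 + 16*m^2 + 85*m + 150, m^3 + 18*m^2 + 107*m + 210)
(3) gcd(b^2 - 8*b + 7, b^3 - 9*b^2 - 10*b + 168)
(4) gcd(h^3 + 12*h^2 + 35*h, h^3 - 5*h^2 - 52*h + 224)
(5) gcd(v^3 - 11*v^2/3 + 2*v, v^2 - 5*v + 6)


(1) = p^2 + 2*p - 15
(2) = m^2 + 11*m + 30
(3) = b - 7
(4) = gcd(h*(h + 5)*(h + 7), (h - 8)*(h - 4)*(h + 7)) = h + 7
(5) = gcd(v*(v - 3)*(v - 2/3), (v - 3)*(v - 2)) = v - 3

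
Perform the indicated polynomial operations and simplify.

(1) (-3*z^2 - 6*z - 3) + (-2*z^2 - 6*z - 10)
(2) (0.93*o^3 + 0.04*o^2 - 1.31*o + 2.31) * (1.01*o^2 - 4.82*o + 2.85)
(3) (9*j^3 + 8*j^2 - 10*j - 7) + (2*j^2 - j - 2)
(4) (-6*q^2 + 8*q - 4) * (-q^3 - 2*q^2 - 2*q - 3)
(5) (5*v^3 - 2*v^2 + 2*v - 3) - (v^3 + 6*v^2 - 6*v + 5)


(1) = -5*z^2 - 12*z - 13
(2) = 0.9393*o^5 - 4.4422*o^4 + 1.1346*o^3 + 8.7613*o^2 - 14.8677*o + 6.5835
(3) = 9*j^3 + 10*j^2 - 11*j - 9
(4) = 6*q^5 + 4*q^4 + 10*q^2 - 16*q + 12
(5) = 4*v^3 - 8*v^2 + 8*v - 8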